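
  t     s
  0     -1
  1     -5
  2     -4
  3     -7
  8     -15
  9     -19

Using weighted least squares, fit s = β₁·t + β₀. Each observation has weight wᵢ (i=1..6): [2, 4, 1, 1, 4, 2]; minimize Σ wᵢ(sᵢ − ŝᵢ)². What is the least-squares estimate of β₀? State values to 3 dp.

β₀ = -2.145

The normal equations are: 435·β₁ + 59·β₀ = -871;  59·β₁ + 14·β₀ = -131.
(Σwᵢ·t·t = 435, Σwᵢ·t = 59, Σwᵢ·1 = 14, Σwᵢ·t·s = -871, Σwᵢ·s = -131.)
Eliminating β₀: 14·(row 1) − 59·(row 2) gives 2609·β₁ = 14·(-871) − 59·(-131) = -4465, so β₁ = -4465/2609.
Then β₀ = ((-131) − 59·(-4465/2609))/14 = -5596/2609.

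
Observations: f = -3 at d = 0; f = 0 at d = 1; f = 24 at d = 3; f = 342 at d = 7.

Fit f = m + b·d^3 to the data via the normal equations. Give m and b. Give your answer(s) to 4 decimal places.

Compute the Gram sums: Σ1 = 4, Σd^3 = 371, Σd^3·d^3 = 118379.
And Σf = 363, Σd^3·f = 117954.
Δ = 4·118379 − 371² = 335875.
m = (363·118379 − 371·117954)/335875 = -789357/335875; b = (4·117954 − 371·363)/335875 = 337143/335875.

m = -2.3502, b = 1.0038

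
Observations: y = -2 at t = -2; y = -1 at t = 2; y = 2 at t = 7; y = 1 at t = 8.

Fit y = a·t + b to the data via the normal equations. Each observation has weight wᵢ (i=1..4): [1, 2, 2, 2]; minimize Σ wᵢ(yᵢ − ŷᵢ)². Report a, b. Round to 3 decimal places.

Sums needed: Σwᵢ·t·t = 238, Σwᵢ·t = 32, Σwᵢ·1 = 7.
For XᵀWy: Σwᵢ·t·y = 44, Σwᵢ·y = 2.
Eliminating b: 7·(row 1) − 32·(row 2) gives 642·a = 7·44 − 32·2 = 244, so a = 122/321.
Then b = (2 − 32·(122/321))/7 = -466/321.

a = 0.380, b = -1.452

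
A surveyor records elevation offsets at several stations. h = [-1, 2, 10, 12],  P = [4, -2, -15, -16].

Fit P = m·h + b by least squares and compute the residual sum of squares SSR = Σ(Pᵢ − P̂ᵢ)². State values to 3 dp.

Setting ∂/∂m … = 0 gives: 249·m + 23·b = -350;  23·m + 4·b = -29.
Eliminating b: 4·(row 1) − 23·(row 2) gives 467·m = 4·(-350) − 23·(-29) = -733, so m = -733/467.
Then b = ((-29) − 23·(-733/467))/4 = 829/467.
Residuals: 306/467, -297/467, -504/467, 495/467; SSR = 1458/467.

SSR = 3.122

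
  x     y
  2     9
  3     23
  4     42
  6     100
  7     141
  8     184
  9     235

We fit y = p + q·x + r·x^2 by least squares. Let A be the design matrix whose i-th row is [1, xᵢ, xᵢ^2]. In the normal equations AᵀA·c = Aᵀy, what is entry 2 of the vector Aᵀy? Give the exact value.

Entry 2 ↔ basis x, so (Aᵀy)_{2} = Σᵢ (x)·yᵢ = (2)·(9) + (3)·(23) + (4)·(42) + (6)·(100) + (7)·(141) + (8)·(184) + (9)·(235) = 5429.

5429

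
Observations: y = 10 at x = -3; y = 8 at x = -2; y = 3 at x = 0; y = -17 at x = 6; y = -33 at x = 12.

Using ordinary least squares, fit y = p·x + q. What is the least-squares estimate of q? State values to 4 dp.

q = 1.8530

Forming AᵀA = [[193, 13]; [13, 5]] and Aᵀy = [-544, -29]ᵀ gives AᵀA·[p, q]ᵀ = Aᵀy.
det = 193·5 − 13² = 796.
p = ((-544)·5 − 13·(-29))/796 = -2343/796; q = (193·(-29) − 13·(-544))/796 = 1475/796.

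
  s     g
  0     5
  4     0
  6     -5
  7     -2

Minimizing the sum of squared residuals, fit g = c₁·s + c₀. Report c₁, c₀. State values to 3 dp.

c₁ = -1.235, c₀ = 4.748

AᵀA·[c₁, c₀]ᵀ = Aᵀg reads: 101·c₁ + 17·c₀ = -44;  17·c₁ + 4·c₀ = -2.
(Σs·s = 101, Σs = 17, Σ1 = 4, Σs·g = -44, Σg = -2.)
Determinant 101·4 − 17² = 115.
c₁ = ((-44)·4 − 17·(-2))/115 = -142/115; c₀ = (101·(-2) − 17·(-44))/115 = 546/115.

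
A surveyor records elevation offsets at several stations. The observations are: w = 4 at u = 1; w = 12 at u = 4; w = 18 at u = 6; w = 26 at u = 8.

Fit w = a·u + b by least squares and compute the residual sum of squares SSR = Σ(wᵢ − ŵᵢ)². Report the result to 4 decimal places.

SSR = 2.4673

The normal system MᵀM·[a, b]ᵀ = Mᵀw is [[117, 19]; [19, 4]]·[a, b]ᵀ = [368, 60]ᵀ.
Determinant 117·4 − 19² = 107.
a = (368·4 − 19·60)/107 = 332/107; b = (117·60 − 19·368)/107 = 28/107.
Residuals: 68/107, -72/107, -94/107, 98/107; SSR = 264/107.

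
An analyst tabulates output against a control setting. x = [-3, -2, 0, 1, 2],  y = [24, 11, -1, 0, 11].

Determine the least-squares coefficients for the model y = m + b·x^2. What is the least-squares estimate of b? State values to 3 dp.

Compute the Gram sums: Σ1 = 5, Σx^2 = 18, Σx^2·x^2 = 114.
And Σy = 45, Σx^2·y = 304.
Normal equations: [[5, 18]; [18, 114]]·[m, b]ᵀ = [45, 304]ᵀ.
Eliminating b: 114·(row 1) − 18·(row 2) gives 246·m = 114·45 − 18·304 = -342, so m = -57/41.
Then b = (304 − 18·(-57/41))/114 = 355/123.

b = 2.886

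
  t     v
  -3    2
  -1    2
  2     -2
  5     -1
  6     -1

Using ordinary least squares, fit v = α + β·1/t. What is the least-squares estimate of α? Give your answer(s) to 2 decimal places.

α = -0.27

Sums needed: Σ1 = 5, Σ1/t = -7/15, Σ1/t·1/t = 643/450.
And Σv = 0, Σ1/t·v = -121/30.
So MᵀM·[α, β]ᵀ = Mᵀv: [[5, -7/15]; [-7/15, 643/450]]·[α, β]ᵀ = [0, -121/30]ᵀ.
Δ = 5·(643/450) − (-7/15)² = 1039/150.
α = (0·(643/450) − (-7/15)·(-121/30))/(1039/150) = -847/3117; β = (5·(-121/30) − (-7/15)·0)/(1039/150) = -3025/1039.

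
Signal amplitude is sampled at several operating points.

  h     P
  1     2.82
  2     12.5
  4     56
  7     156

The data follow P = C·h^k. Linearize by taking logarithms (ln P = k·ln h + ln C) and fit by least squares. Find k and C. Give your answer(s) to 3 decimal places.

k = 2.077, C = 2.914

Linearized form: ln P = k·ln h + ln C. From the 4 transformed points,
Σln h = 4.0254, Σ(ln h)² = 6.1888, Σln P = 12.6377, Σln h·ln P = 17.1576.
Equations: 6.1888·k + 4.0254·ln C = 17.1576;  4.0254·k + 4·ln C = 12.6377.
Δ = 6.1888·4 − (4.0254)² = 8.5519; k = (17.1576·4 − 4.0254·12.6377)/8.5519 = 2.07665, ln C = (6.1888·12.6377 − 4.0254·17.1576)/8.5519 = 1.06960, so C = exp(1.06960) = 2.91422.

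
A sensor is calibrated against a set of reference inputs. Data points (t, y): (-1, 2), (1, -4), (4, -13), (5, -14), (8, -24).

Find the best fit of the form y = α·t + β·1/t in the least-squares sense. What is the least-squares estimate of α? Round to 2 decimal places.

Sums needed: Σt·t = 107, Σt·1/t = 5, Σ1/t·1/t = 3389/1600.
And Σt·y = -320, Σ1/t·y = -301/20.
Δ = 107·(3389/1600) − 5² = 322623/1600.
α = ((-320)·(3389/1600) − 5·(-301/20))/(322623/1600) = -107120/35847; β = (107·(-301/20) − 5·(-320))/(322623/1600) = -1840/35847.

α = -2.99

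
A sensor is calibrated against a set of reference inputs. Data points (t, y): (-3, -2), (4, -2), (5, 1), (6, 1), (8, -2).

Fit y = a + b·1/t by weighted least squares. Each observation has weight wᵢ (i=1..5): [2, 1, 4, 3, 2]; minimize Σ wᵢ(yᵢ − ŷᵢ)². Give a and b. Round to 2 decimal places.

From the data, Σwᵢ·1 = 12, Σwᵢ·1/t = 17/15, Σwᵢ·1/t·1/t = 4027/7200.
For XᵀWy: Σwᵢ·y = -3, Σwᵢ·1/t·y = 49/30.
XᵀWX·[a, b]ᵀ = XᵀWy becomes [[12, 17/15]; [17/15, 4027/7200]]·[a, b]ᵀ = [-3, 49/30]ᵀ.
Determinant 12·(4027/7200) − (17/15)² = 9769/1800.
a = ((-3)·(4027/7200) − (17/15)·(49/30))/(9769/1800) = -25409/39076; b = (12·(49/30) − (17/15)·(-3))/(9769/1800) = 41400/9769.

a = -0.65, b = 4.24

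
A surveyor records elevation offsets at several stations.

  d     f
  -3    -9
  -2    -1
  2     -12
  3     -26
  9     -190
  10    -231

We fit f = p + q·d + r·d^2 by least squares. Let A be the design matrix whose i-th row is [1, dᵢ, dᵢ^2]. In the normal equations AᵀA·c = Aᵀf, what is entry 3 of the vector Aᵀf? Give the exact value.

-38857

Entry 3 ↔ basis d^2, so (Aᵀf)_{3} = Σᵢ (d^2)·fᵢ = (9)·(-9) + (4)·(-1) + (4)·(-12) + (9)·(-26) + (81)·(-190) + (100)·(-231) = -38857.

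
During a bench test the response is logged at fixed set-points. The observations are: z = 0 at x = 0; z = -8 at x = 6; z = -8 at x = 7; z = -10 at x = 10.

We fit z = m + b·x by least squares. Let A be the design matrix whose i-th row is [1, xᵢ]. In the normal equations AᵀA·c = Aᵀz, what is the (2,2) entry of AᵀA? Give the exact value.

Row 2 ↔ basis x, column 2 ↔ basis x, so (AᵀA)_{2,2} = Σᵢ (x)·(x) = (0)·(0) + (6)·(6) + (7)·(7) + (10)·(10) = 185.

185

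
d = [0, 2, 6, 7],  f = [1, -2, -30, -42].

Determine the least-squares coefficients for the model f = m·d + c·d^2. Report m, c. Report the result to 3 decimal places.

The normal equations are: 89·m + 567·c = -478;  567·m + 3713·c = -3146.
Δ = 89·3713 − 567² = 8968.
m = ((-478)·3713 − 567·(-3146))/8968 = 1; c = (89·(-3146) − 567·(-478))/8968 = -1.

m = 1.000, c = -1.000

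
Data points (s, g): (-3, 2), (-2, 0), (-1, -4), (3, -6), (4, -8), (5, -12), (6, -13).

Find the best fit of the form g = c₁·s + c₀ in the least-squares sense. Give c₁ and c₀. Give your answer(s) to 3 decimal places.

From the data, Σs·s = 100, Σs = 12, Σ1 = 7.
Right-hand side: Σs·g = -190, Σg = -41.
MᵀM·[c₁, c₀]ᵀ = Mᵀg becomes [[100, 12]; [12, 7]]·[c₁, c₀]ᵀ = [-190, -41]ᵀ.
Determinant 100·7 − 12² = 556.
c₁ = ((-190)·7 − 12·(-41))/556 = -419/278; c₀ = (100·(-41) − 12·(-190))/556 = -455/139.

c₁ = -1.507, c₀ = -3.273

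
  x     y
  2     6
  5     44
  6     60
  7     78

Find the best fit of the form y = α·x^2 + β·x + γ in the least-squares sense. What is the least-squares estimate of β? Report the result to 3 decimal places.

β = 6.536

The normal system AᵀA·[α, β, γ]ᵀ = Aᵀy is [[4338, 692, 114]; [692, 114, 20]; [114, 20, 4]]·[α, β, γ]ᵀ = [7106, 1138, 188]ᵀ.
Inverting the 3×3 Gram matrix, [α, β, γ]ᵀ = [158/181, 1183/181, -1911/181]ᵀ.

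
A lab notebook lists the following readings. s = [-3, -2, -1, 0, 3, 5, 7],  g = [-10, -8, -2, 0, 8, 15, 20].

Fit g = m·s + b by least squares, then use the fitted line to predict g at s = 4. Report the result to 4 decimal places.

ĝ = 11.4649

Entries of AᵀA: Σs·s = 97, Σs = 9, Σ1 = 7.
For Aᵀg: Σs·g = 287, Σg = 23.
Determinant 97·7 − 9² = 598.
m = (287·7 − 9·23)/598 = 901/299; b = (97·23 − 9·287)/598 = -176/299.
At s = 4: ĝ = (901/299)·(4) + (-176/299)·(1) = 3428/299.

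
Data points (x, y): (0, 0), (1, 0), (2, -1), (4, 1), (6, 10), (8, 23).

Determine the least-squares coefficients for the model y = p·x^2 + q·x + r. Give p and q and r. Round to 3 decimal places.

p = 0.629, q = -2.253, r = 0.697

Entries of AᵀA: Σx^2·x^2 = 5665, Σx^2·x = 801, Σx^2 = 121, Σx·x = 121, Σx = 21, Σ1 = 6.
For Aᵀy: Σx^2·y = 1844, Σx·y = 246, Σy = 33.
AᵀA·[p, q, r]ᵀ = Aᵀy becomes [[5665, 801, 121]; [801, 121, 21]; [121, 21, 6]]·[p, q, r]ᵀ = [1844, 246, 33]ᵀ.
Row-reducing yields p = 4029/6404, q = -72129/32020, r = 5576/8005.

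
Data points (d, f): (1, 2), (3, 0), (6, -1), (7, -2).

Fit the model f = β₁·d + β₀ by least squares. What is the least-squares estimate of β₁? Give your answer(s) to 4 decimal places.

β₁ = -0.6044

Entries of XᵀX: Σd·d = 95, Σd = 17, Σ1 = 4.
For Xᵀf: Σd·f = -18, Σf = -1.
So XᵀX·[β₁, β₀]ᵀ = Xᵀf: [[95, 17]; [17, 4]]·[β₁, β₀]ᵀ = [-18, -1]ᵀ.
Δ = 95·4 − 17² = 91.
β₁ = ((-18)·4 − 17·(-1))/91 = -55/91; β₀ = (95·(-1) − 17·(-18))/91 = 211/91.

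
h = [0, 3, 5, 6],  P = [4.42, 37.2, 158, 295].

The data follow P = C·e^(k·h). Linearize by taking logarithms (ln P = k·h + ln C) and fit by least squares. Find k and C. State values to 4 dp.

Linearized form: ln P = k·h + ln C. From the 4 transformed points,
Over the data: Σh = 14.0000, Σ(h)² = 70.0000, Σln P = 15.8520, Σh·ln P = 70.2838.
Normal system: [[70.0000, 14.0000]; [14.0000, 4]]·[k, ln C]ᵀ = [70.2838, 15.8520]ᵀ.
Δ = 70.0000·4 − (14.0000)² = 84.0000; k = (70.2838·4 − 14.0000·15.8520)/84.0000 = 0.70484, ln C = (70.0000·15.8520 − 14.0000·70.2838)/84.0000 = 1.49606, so C = exp(1.49606) = 4.46405.

k = 0.7048, C = 4.4641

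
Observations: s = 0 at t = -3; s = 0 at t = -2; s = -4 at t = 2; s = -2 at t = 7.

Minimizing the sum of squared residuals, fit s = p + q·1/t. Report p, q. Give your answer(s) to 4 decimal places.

Normal-equation sums: Σ1 = 4, Σ1/t = -4/21, Σ1/t·1/t = 557/882.
Right-hand side: Σs = -6, Σ1/t·s = -16/7.
Normal equations: [[4, -4/21]; [-4/21, 557/882]]·[p, q]ᵀ = [-6, -16/7]ᵀ.
Δ = 4·(557/882) − (-4/21)² = 122/49.
p = ((-6)·(557/882) − (-4/21)·(-16/7))/(122/49) = -207/122; q = (4·(-16/7) − (-4/21)·(-6))/(122/49) = -252/61.

p = -1.6967, q = -4.1311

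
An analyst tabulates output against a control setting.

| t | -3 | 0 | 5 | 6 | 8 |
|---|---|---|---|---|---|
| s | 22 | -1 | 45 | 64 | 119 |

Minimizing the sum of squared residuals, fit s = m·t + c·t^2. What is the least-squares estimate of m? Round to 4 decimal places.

Entries of AᵀA: Σt·t = 134, Σt·t^2 = 826, Σt^2·t^2 = 6098.
For Aᵀs: Σt·s = 1495, Σt^2·s = 11243.
AᵀA·[m, c]ᵀ = Aᵀs becomes [[134, 826]; [826, 6098]]·[m, c]ᵀ = [1495, 11243]ᵀ.
Determinant 134·6098 − 826² = 134856.
m = (1495·6098 − 826·11243)/134856 = -2364/1873; c = (134·11243 − 826·1495)/134856 = 7547/3746.

m = -1.2621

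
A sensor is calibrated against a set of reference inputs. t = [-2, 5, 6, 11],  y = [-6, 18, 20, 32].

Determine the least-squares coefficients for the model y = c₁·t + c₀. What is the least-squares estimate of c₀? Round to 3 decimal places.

c₀ = 1.233

Forming XᵀX = [[186, 20]; [20, 4]] and Xᵀy = [574, 64]ᵀ gives XᵀX·[c₁, c₀]ᵀ = Xᵀy.
det = 186·4 − 20² = 344.
c₁ = (574·4 − 20·64)/344 = 127/43; c₀ = (186·64 − 20·574)/344 = 53/43.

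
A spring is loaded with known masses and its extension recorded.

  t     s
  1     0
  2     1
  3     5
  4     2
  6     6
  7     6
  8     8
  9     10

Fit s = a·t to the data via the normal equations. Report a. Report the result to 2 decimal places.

a = 0.99

MᵀM·[a]ᵀ = Mᵀs reads: 260·a = 257.
(Σt·t = 260, Σt·s = 257.)
Hence a = 257 / 260 ≈ 0.988462.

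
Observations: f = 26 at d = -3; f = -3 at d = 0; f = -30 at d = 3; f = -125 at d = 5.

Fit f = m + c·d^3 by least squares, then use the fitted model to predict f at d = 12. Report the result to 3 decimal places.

f̂ = -1708.535

AᵀA·[m, c]ᵀ = Aᵀf reads: 4·m + 125·c = -132;  125·m + 17083·c = -17137.
(Σ1 = 4, Σd^3 = 125, Σd^3·d^3 = 17083, Σf = -132, Σd^3·f = -17137.)
Determinant 4·17083 − 125² = 52707.
m = ((-132)·17083 − 125·(-17137))/52707 = -112831/52707; c = (4·(-17137) − 125·(-132))/52707 = -52048/52707.
At d = 12: f̂ = (-112831/52707)·(1) + (-52048/52707)·(1728) = -90051775/52707.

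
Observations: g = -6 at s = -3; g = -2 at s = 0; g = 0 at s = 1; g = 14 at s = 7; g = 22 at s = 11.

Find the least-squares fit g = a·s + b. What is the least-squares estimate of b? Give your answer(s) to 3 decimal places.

Sums needed: Σs·s = 180, Σs = 16, Σ1 = 5.
Right-hand side: Σs·g = 358, Σg = 28.
det = 180·5 − 16² = 644.
a = (358·5 − 16·28)/644 = 671/322; b = (180·28 − 16·358)/644 = -172/161.

b = -1.068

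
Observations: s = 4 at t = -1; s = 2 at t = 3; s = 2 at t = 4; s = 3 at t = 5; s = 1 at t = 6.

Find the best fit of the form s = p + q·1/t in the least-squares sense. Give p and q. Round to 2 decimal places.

p = 2.38, q = -1.57

Normal-equation sums: Σ1 = 5, Σ1/t = -1/20, Σ1/t·1/t = 4469/3600.
Right-hand side: Σs = 12, Σ1/t·s = -31/15.
AᵀA·[p, q]ᵀ = Aᵀs becomes [[5, -1/20]; [-1/20, 4469/3600]]·[p, q]ᵀ = [12, -31/15]ᵀ.
Eliminating q: (4469/3600)·(row 1) − (-1/20)·(row 2) gives (1396/225)·p = (4469/3600)·12 − (-1/20)·(-31/15) = 2219/150, so p = 6657/2792.
Then q = ((-31/15) − (-1/20)·(6657/2792))/(4469/3600) = -1095/698.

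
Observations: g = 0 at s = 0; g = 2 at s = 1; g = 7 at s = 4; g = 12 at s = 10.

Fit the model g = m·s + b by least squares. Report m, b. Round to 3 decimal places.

The normal system MᵀM·[m, b]ᵀ = Mᵀg is [[117, 15]; [15, 4]]·[m, b]ᵀ = [150, 21]ᵀ.
det = 117·4 − 15² = 243.
m = (150·4 − 15·21)/243 = 95/81; b = (117·21 − 15·150)/243 = 23/27.

m = 1.173, b = 0.852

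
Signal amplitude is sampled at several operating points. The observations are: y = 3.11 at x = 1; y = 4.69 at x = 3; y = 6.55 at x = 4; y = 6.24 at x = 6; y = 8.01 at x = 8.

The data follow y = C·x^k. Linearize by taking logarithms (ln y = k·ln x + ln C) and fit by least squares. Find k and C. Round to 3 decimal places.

With ln yᵢ as the transformed response and ln xᵢ as the regressor:
Σln x = 6.3561, Σ(ln x)² = 10.6632, Σln y = 8.4712, Σln x·ln y = 11.9107.
Equations: 10.6632·k + 6.3561·ln C = 11.9107;  6.3561·k + 5·ln C = 8.4712.
Δ = 10.6632·5 − (6.3561)² = 12.9161; k = (11.9107·5 − 6.3561·8.4712)/12.9161 = 0.44205, ln C = (10.6632·8.4712 − 6.3561·11.9107)/12.9161 = 1.13229, so C = exp(1.13229) = 3.10277.

k = 0.442, C = 3.103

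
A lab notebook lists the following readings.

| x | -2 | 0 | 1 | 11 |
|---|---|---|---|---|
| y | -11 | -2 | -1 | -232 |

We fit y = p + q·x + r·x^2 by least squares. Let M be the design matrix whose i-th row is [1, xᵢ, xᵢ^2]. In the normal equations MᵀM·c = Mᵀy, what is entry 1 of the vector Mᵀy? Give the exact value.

Entry 1 ↔ basis 1, so (Mᵀy)_{1} = Σᵢ yᵢ = (1)·(-11) + (1)·(-2) + (1)·(-1) + (1)·(-232) = -246.

-246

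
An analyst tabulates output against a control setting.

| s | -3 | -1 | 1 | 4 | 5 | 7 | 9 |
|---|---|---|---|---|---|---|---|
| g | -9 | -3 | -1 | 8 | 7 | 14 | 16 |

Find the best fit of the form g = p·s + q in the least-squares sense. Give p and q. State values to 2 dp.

From the data, Σs·s = 182, Σs = 22, Σ1 = 7.
And Σs·g = 338, Σg = 32.
Normal equations: [[182, 22]; [22, 7]]·[p, q]ᵀ = [338, 32]ᵀ.
Determinant 182·7 − 22² = 790.
p = (338·7 − 22·32)/790 = 831/395; q = (182·32 − 22·338)/790 = -806/395.

p = 2.10, q = -2.04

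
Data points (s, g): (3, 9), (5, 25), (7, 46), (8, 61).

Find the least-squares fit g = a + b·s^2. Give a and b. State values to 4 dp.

a = 0.9184, b = 0.9342

Sums needed: Σ1 = 4, Σs^2 = 147, Σs^2·s^2 = 7203.
Right-hand side: Σg = 141, Σs^2·g = 6864.
So XᵀX·[a, b]ᵀ = Xᵀg: [[4, 147]; [147, 7203]]·[a, b]ᵀ = [141, 6864]ᵀ.
det = 4·7203 − 147² = 7203.
a = (141·7203 − 147·6864)/7203 = 45/49; b = (4·6864 − 147·141)/7203 = 2243/2401.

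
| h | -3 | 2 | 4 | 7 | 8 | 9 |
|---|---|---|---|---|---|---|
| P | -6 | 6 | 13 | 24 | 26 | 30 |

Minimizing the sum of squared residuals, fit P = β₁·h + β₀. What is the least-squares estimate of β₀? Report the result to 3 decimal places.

β₀ = 1.778

Forming XᵀX = [[223, 27]; [27, 6]] and XᵀP = [728, 93]ᵀ gives XᵀX·[β₁, β₀]ᵀ = XᵀP.
Eliminating β₀: 6·(row 1) − 27·(row 2) gives 609·β₁ = 6·728 − 27·93 = 1857, so β₁ = 619/203.
Then β₀ = (93 − 27·(619/203))/6 = 361/203.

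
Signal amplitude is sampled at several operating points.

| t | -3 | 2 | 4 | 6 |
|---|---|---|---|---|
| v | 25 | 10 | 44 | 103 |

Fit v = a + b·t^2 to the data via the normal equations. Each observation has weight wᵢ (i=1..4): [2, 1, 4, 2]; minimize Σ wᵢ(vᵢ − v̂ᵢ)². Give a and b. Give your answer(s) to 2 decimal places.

Compute the Gram sums: Σwᵢ·1 = 9, Σwᵢ·t^2 = 158, Σwᵢ·t^2·t^2 = 3794.
Moment sums: Σwᵢ·v = 442, Σwᵢ·t^2·v = 10722.
Normal equations: [[9, 158]; [158, 3794]]·[a, b]ᵀ = [442, 10722]ᵀ.
Δ = 9·3794 − 158² = 9182.
a = (442·3794 − 158·10722)/9182 = -8564/4591; b = (9·10722 − 158·442)/9182 = 13331/4591.

a = -1.87, b = 2.90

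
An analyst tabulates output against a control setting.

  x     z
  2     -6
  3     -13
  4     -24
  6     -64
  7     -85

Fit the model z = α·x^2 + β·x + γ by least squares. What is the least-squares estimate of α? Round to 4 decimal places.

Entries of MᵀM: Σx^2·x^2 = 4050, Σx^2·x = 658, Σx^2 = 114, Σx·x = 114, Σx = 22, Σ1 = 5.
And Σx^2·z = -6994, Σx·z = -1126, Σz = -192.
Inverting the 3×3 Gram matrix, [α, β, γ]ᵀ = [-639/308, 775/308, -167/77]ᵀ.

α = -2.0747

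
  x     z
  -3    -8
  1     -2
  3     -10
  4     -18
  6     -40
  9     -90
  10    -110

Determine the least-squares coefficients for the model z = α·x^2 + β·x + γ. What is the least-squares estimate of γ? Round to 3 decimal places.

Normal-equation sums: Σx^2·x^2 = 18276, Σx^2·x = 2010, Σx^2 = 252, Σx·x = 252, Σx = 30, Σ1 = 7.
Moment sums: Σx^2·z = -20182, Σx·z = -2230, Σz = -278.
So AᵀA·[α, β, γ]ᵀ = Aᵀz: [[18276, 2010, 252]; [2010, 252, 30]; [252, 30, 7]]·[α, β, γ]ᵀ = [-20182, -2230, -278]ᵀ.
Solving the 3×3 system (Gaussian elimination) gives α = -169103/158163, β = -56695/158163, γ = 16452/52721.

γ = 0.312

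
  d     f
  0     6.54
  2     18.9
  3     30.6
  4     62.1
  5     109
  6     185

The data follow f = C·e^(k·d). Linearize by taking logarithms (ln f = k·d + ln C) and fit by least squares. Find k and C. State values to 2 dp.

k = 0.56, C = 6.24

Let Y = ln f. Fitting Y = k·d + ln C by least squares:
AᵀA = [[90.0000, 20.0000]; [20.0000, 6]], rhs = [87.4352, 22.2785]ᵀ  (here Σd = 20.0000, Σ(d)² = 90.0000, Σln f = 22.2785, Σd·ln f = 87.4352).
Solving (det = 140.0000): k = 0.56457, ln C = 1.83118, so C = exp(1.83118) = 6.24127.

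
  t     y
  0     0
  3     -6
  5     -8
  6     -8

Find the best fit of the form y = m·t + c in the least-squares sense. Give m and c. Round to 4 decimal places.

m = -1.3810, c = -0.6667

Sums needed: Σt·t = 70, Σt = 14, Σ1 = 4.
Moment sums: Σt·y = -106, Σy = -22.
Normal equations: [[70, 14]; [14, 4]]·[m, c]ᵀ = [-106, -22]ᵀ.
Determinant 70·4 − 14² = 84.
m = ((-106)·4 − 14·(-22))/84 = -29/21; c = (70·(-22) − 14·(-106))/84 = -2/3.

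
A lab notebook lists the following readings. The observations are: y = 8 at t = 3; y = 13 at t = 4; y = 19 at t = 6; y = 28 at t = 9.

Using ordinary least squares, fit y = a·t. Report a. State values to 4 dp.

a = 3.1127

From the data, Σt·t = 142.
For Mᵀy: Σt·y = 442.
MᵀM·[a]ᵀ = Mᵀy becomes [[142]]·[a]ᵀ = [442]ᵀ.
a = 442/142 = 3.11268.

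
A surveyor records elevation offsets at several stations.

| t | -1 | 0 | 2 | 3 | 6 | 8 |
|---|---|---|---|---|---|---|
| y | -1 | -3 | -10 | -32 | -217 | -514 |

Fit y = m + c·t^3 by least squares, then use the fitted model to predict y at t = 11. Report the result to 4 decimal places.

The normal equations are: 6·m + 762·c = -777;  762·m + 309594·c = -310983.
(Σ1 = 6, Σt^3 = 762, Σt^3·t^3 = 309594, Σy = -777, Σt^3·y = -310983.)
det = 6·309594 − 762² = 1276920.
m = ((-777)·309594 − 762·(-310983))/1276920 = -99597/35470; c = (6·(-310983) − 762·(-777))/1276920 = -17692/17735.
At t = 11: ŷ = (-99597/35470)·(1) + (-17692/17735)·(1331) = -47195701/35470.

ŷ = -1330.5808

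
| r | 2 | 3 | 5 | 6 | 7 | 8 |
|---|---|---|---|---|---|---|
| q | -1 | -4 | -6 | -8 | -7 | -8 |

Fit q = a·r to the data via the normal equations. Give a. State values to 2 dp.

Sums needed: Σr·r = 187.
Moment sums: Σr·q = -205.
a = (-205)/187 = -1.09626.

a = -1.10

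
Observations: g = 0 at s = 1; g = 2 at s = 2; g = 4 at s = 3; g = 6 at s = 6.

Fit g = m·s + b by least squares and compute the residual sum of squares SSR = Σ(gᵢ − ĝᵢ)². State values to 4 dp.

SSR = 1.7143

Entries of AᵀA: Σs·s = 50, Σs = 12, Σ1 = 4.
Right-hand side: Σs·g = 52, Σg = 12.
AᵀA·[m, b]ᵀ = Aᵀg becomes [[50, 12]; [12, 4]]·[m, b]ᵀ = [52, 12]ᵀ.
Eliminating b: 4·(row 1) − 12·(row 2) gives 56·m = 4·52 − 12·12 = 64, so m = 8/7.
Then b = (12 − 12·(8/7))/4 = -3/7.
Residuals: -5/7, 1/7, 1, -3/7; SSR = 12/7.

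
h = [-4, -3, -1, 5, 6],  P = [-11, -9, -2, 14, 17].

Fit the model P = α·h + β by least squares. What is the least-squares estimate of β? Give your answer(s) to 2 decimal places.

β = 0.11

Sums needed: Σh·h = 87, Σh = 3, Σ1 = 5.
Moment sums: Σh·P = 245, ΣP = 9.
Normal equations: [[87, 3]; [3, 5]]·[α, β]ᵀ = [245, 9]ᵀ.
Determinant 87·5 − 3² = 426.
α = (245·5 − 3·9)/426 = 599/213; β = (87·9 − 3·245)/426 = 8/71.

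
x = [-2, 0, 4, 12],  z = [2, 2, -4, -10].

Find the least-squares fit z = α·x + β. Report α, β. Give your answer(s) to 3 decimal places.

The normal equations are: 164·α + 14·β = -140;  14·α + 4·β = -10.
det = 164·4 − 14² = 460.
α = ((-140)·4 − 14·(-10))/460 = -21/23; β = (164·(-10) − 14·(-140))/460 = 16/23.

α = -0.913, β = 0.696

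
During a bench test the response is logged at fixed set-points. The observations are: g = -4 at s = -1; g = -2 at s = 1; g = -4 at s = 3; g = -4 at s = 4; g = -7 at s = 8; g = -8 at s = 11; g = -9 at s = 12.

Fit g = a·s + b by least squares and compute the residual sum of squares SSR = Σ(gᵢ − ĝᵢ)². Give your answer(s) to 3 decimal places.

SSR = 5.363

Setting ∂/∂a … = 0 gives: 356·a + 38·b = -278;  38·a + 7·b = -38.
Eliminating b: 7·(row 1) − 38·(row 2) gives 1048·a = 7·(-278) − 38·(-38) = -502, so a = -251/524.
Then b = ((-38) − 38·(-251/524))/7 = -741/262.
Residuals: -865/524, 685/524, 139/524, 195/262, -89/262, 51/524, -111/262; SSR = 1405/262.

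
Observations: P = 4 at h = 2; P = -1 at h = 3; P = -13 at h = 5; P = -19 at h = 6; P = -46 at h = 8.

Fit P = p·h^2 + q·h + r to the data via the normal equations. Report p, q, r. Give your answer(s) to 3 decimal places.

p = -1.030, q = 2.212, r = 2.818

Sums needed: Σh^2·h^2 = 6114, Σh^2·h = 888, Σh^2 = 138, Σh·h = 138, Σh = 24, Σ1 = 5.
And Σh^2·P = -3946, Σh·P = -542, ΣP = -75.
Normal equations: [[6114, 888, 138]; [888, 138, 24]; [138, 24, 5]]·[p, q, r]ᵀ = [-3946, -542, -75]ᵀ.
Solving the 3×3 system (Gaussian elimination) gives p = -34/33, q = 73/33, r = 31/11.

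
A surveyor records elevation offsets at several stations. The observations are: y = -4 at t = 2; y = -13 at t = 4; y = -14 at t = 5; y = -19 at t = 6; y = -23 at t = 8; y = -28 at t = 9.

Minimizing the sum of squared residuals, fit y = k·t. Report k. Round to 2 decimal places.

k = -3.01

Entries of XᵀX: Σt·t = 226.
Right-hand side: Σt·y = -680.
k = (-680)/226 = -3.00885.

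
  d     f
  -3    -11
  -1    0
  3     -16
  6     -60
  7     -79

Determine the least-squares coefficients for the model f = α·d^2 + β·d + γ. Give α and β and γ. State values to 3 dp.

Sums needed: Σd^2·d^2 = 3860, Σd^2·d = 558, Σd^2 = 104, Σd·d = 104, Σd = 12, Σ1 = 5.
Moment sums: Σd^2·f = -6274, Σd·f = -928, Σf = -166.
AᵀA·[α, β, γ]ᵀ = Aᵀf becomes [[3860, 558, 104]; [558, 104, 12]; [104, 12, 5]]·[α, β, γ]ᵀ = [-6274, -928, -166]ᵀ.
Solving the 3×3 system (Gaussian elimination) gives α = -20344/13537, β = -11903/13537, γ = 2294/13537.

α = -1.503, β = -0.879, γ = 0.169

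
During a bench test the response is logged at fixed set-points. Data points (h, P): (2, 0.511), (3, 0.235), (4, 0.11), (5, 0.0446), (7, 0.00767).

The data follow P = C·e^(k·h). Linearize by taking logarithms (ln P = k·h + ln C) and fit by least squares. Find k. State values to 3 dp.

k = -0.842

Taking logs, ln P = k·h + ln C, so regress ln P on h.
Σh = 21.0000, Σ(h)² = 103.0000, Σln P = -12.3073, Σh·ln P = -64.1596.
Equations: 103.0000·k + 21.0000·ln C = -64.1596;  21.0000·k + 5·ln C = -12.3073.
Slope k = (n·Σh·ln P − Σh·Σln P)/(n·Σ(h)² − (Σh)²) = (5·-64.1596 − 21.0000·-12.3073)/74.0000 = -0.84250; ln C = (Σln P − k·Σh)/n = 1.07702.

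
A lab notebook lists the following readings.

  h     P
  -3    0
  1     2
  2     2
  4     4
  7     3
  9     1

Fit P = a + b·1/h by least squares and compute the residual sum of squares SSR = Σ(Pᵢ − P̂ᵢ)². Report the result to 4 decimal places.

SSR = 8.5510

Entries of AᵀA: Σ1 = 6, Σ1/h = 421/252, Σ1/h·1/h = 92485/63504.
And ΣP = 12, Σ1/h·P = 286/63.
det = 6·(92485/63504) − (421/252)² = 377669/63504.
a = (12·(92485/63504) − (421/252)·(286/63))/(377669/63504) = 628196/377669; b = (6·(286/63) − (421/252)·12)/(377669/63504) = 456624/377669.
Residuals: -475988/377669, -329482/377669, -101170/377669, 17868/8783, 439579/377669, -301263/377669; SSR = 3229466/377669.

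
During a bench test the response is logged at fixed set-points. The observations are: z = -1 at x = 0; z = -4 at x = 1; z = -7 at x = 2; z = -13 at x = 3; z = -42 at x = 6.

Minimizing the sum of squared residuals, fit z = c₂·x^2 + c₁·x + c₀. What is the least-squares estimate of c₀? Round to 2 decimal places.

c₀ = -1.30

Normal-equation sums: Σx^2·x^2 = 1394, Σx^2·x = 252, Σx^2 = 50, Σx·x = 50, Σx = 12, Σ1 = 5.
Right-hand side: Σx^2·z = -1661, Σx·z = -309, Σz = -67.
Inverting the 3×3 Gram matrix, [c₂, c₁, c₀]ᵀ = [-3617/3822, -1399/1274, -2486/1911]ᵀ.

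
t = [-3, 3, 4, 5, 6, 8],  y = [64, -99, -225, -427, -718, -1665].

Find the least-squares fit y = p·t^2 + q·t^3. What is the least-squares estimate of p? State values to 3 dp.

The normal system MᵀM·[p, q]ᵀ = Mᵀy is [[6435, 44693]; [44693, 329979]]·[p, q]ᵀ = [-146998, -1079744]ᵀ.
Eliminating q: 329979·(row 1) − 44693·(row 2) gives 125950616·p = 329979·(-146998) − 44693·(-1079744) = -249254450, so p = -124627225/62975308.
Then q = ((-1079744) − 44693·(-124627225/62975308))/329979 = -17198683/5725028.

p = -1.979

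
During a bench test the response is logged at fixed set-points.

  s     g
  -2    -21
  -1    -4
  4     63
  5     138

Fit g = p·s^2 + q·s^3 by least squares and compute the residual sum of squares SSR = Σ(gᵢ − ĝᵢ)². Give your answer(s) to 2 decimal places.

SSR = 0.36

The normal system XᵀX·[p, q]ᵀ = Xᵀg is [[898, 4116]; [4116, 19786]]·[p, q]ᵀ = [4370, 21454]ᵀ.
det = 898·19786 − 4116² = 826372.
p = (4370·19786 − 4116·21454)/826372 = -459961/206593; q = (898·21454 − 4116·4370)/826372 = 319693/206593.
Residuals: 58935/206593, -46718/206593, -85617/206593, 47234/206593; SSR = 73658/206593.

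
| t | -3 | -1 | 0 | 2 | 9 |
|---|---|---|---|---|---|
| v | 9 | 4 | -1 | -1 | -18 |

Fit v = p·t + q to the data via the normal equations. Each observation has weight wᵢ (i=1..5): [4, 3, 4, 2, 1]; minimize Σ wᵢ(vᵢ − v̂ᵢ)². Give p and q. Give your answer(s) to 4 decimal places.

p = -2.2125, q = 1.3982

From the data, Σwᵢ·t·t = 128, Σwᵢ·t = -2, Σwᵢ·1 = 14.
For XᵀWv: Σwᵢ·t·v = -286, Σwᵢ·v = 24.
Normal equations: [[128, -2]; [-2, 14]]·[p, q]ᵀ = [-286, 24]ᵀ.
Eliminating q: 14·(row 1) − (-2)·(row 2) gives 1788·p = 14·(-286) − (-2)·24 = -3956, so p = -989/447.
Then q = (24 − (-2)·(-989/447))/14 = 625/447.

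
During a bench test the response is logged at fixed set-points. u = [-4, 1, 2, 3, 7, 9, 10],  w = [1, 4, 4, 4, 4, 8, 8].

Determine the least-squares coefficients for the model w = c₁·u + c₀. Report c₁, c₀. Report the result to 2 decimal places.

c₁ = 0.46, c₀ = 2.88

Normal-equation sums: Σu·u = 260, Σu = 28, Σ1 = 7.
And Σu·w = 200, Σw = 33.
Normal equations: [[260, 28]; [28, 7]]·[c₁, c₀]ᵀ = [200, 33]ᵀ.
Δ = 260·7 − 28² = 1036.
c₁ = (200·7 − 28·33)/1036 = 17/37; c₀ = (260·33 − 28·200)/1036 = 745/259.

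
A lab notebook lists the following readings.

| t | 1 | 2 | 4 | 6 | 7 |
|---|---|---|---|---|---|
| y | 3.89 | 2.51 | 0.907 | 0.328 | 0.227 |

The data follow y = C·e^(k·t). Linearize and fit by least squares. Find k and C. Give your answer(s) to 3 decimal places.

k = -0.484, C = 6.387

Taking logs, ln y = k·t + ln C, so regress ln y on t.
Sums: Σt = 20.0000, Σ(t)² = 106.0000, Σln y = -0.4165, Σt·ln y = -14.2596.
Normal system: [[106.0000, 20.0000]; [20.0000, 5]]·[k, ln C]ᵀ = [-14.2596, -0.4165]ᵀ.
Slope k = (n·Σt·ln y − Σt·Σln y)/(n·Σ(t)² − (Σt)²) = (5·-14.2596 − 20.0000·-0.4165)/130.0000 = -0.48437; ln C = (Σln y − k·Σt)/n = 1.85420, so C = exp(1.85420) = 6.38657.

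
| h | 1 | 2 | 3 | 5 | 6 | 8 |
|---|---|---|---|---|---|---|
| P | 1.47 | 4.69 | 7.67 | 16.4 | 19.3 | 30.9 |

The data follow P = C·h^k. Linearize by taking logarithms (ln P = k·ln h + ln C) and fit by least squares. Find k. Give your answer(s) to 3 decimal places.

Taking logs, ln P = k·ln h + ln C, so regress ln P on ln h.
AᵀA = [[11.8122, 7.2724]; [7.2724, 6]], rhs = [20.2493, 13.1562]ᵀ  (here Σln h = 7.2724, Σ(ln h)² = 11.8122, Σln P = 13.1562, Σln h·ln P = 20.2493).
Slope k = (n·Σln h·ln P − Σln h·Σln P)/(n·Σ(ln h)² − (Σln h)²) = (6·20.2493 − 7.2724·13.1562)/17.9853 = 1.43558; ln C = (Σln P − k·Σln h)/n = 0.45268.

k = 1.436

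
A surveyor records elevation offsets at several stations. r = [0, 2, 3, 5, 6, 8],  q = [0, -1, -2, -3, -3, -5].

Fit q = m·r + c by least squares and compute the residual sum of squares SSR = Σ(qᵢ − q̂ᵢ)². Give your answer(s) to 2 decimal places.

SSR = 0.45

Sums needed: Σr·r = 138, Σr = 24, Σ1 = 6.
Right-hand side: Σr·q = -81, Σq = -14.
Normal equations: [[138, 24]; [24, 6]]·[m, c]ᵀ = [-81, -14]ᵀ.
Δ = 138·6 − 24² = 252.
m = ((-81)·6 − 24·(-14))/252 = -25/42; c = (138·(-14) − 24·(-81))/252 = 1/21.
Residuals: -1/21, 1/7, -11/42, -1/14, 11/21, -2/7; SSR = 19/42.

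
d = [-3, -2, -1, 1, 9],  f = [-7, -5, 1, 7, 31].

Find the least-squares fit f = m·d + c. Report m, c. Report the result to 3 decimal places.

Compute the Gram sums: Σd·d = 96, Σd = 4, Σ1 = 5.
For Xᵀf: Σd·f = 316, Σf = 27.
XᵀX·[m, c]ᵀ = Xᵀf becomes [[96, 4]; [4, 5]]·[m, c]ᵀ = [316, 27]ᵀ.
Δ = 96·5 − 4² = 464.
m = (316·5 − 4·27)/464 = 92/29; c = (96·27 − 4·316)/464 = 83/29.

m = 3.172, c = 2.862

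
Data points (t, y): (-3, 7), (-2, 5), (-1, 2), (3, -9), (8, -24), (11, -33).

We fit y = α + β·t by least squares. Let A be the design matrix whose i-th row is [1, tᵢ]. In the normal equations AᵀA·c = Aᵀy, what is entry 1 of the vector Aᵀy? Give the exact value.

-52

Entry 1 ↔ basis 1, so (Aᵀy)_{1} = Σᵢ yᵢ = (1)·(7) + (1)·(5) + (1)·(2) + (1)·(-9) + (1)·(-24) + (1)·(-33) = -52.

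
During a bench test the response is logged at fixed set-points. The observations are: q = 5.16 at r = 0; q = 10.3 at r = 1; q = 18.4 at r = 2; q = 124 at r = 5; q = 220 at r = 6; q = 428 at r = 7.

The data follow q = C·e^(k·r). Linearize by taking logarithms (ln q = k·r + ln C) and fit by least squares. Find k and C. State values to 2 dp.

Taking logs, ln q = k·r + ln C, so regress ln q on r.
Σr = 21.0000, Σ(r)² = 115.0000, Σln q = 23.1585, Σr·ln q = 107.0339.
Equations: 115.0000·k + 21.0000·ln C = 107.0339;  21.0000·k + 6·ln C = 23.1585.
Solving (det = 249.0000): k = 0.62601, ln C = 1.66872, so C = exp(1.66872) = 5.30538.

k = 0.63, C = 5.31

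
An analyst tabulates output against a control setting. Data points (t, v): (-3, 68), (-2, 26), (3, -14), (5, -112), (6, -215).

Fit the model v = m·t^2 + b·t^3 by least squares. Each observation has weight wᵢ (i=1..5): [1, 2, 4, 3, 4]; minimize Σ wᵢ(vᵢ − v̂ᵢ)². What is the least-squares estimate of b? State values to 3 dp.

Compute the Gram sums: Σwᵢ·t^2·t^2 = 7496, Σwᵢ·t^2·t^3 = 41144, Σwᵢ·t^3·t^3 = 237272.
For MᵀWv: Σwᵢ·t^2·v = -39044, Σwᵢ·t^3·v = -231524.
Normal equations: [[7496, 41144]; [41144, 237272]]·[m, b]ᵀ = [-39044, -231524]ᵀ.
Eliminating b: 237272·(row 1) − 41144·(row 2) gives 85762176·m = 237272·(-39044) − 41144·(-231524) = 261775488, so m = 681707/223339.
Then b = ((-231524) − 41144·(681707/223339))/237272 = -672279/446678.

b = -1.505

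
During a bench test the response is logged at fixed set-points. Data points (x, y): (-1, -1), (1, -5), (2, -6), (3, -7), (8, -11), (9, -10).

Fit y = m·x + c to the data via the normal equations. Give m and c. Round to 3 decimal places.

m = -0.861, c = -3.508

The normal system MᵀM·[m, c]ᵀ = Mᵀy is [[160, 22]; [22, 6]]·[m, c]ᵀ = [-215, -40]ᵀ.
det = 160·6 − 22² = 476.
m = ((-215)·6 − 22·(-40))/476 = -205/238; c = (160·(-40) − 22·(-215))/476 = -835/238.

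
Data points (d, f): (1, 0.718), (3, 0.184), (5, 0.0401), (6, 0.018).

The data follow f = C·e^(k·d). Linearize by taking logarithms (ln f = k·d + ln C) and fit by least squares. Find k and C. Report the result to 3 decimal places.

k = -0.738, C = 1.570

With ln fᵢ as the transformed response and dᵢ as the regressor:
Σd = 15.0000, Σ(d)² = 71.0000, Σln f = -9.2579, Σd·ln f = -45.5959.
Normal system: [[71.0000, 15.0000]; [15.0000, 4]]·[k, ln C]ᵀ = [-45.5959, -9.2579]ᵀ.
Slope k = (n·Σd·ln f − Σd·Σln f)/(n·Σ(d)² − (Σd)²) = (4·-45.5959 − 15.0000·-9.2579)/59.0000 = -0.73756; ln C = (Σln f − k·Σd)/n = 0.45136, so C = exp(0.45136) = 1.57045.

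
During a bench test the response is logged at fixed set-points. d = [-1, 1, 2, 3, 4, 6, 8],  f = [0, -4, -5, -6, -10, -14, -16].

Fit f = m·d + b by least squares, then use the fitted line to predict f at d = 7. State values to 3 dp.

f̂ = -14.778

Sums needed: Σd·d = 131, Σd = 23, Σ1 = 7.
Moment sums: Σd·f = -284, Σf = -55.
So MᵀM·[m, b]ᵀ = Mᵀf: [[131, 23]; [23, 7]]·[m, b]ᵀ = [-284, -55]ᵀ.
Δ = 131·7 − 23² = 388.
m = ((-284)·7 − 23·(-55))/388 = -723/388; b = (131·(-55) − 23·(-284))/388 = -673/388.
At d = 7: f̂ = (-723/388)·(7) + (-673/388)·(1) = -2867/194.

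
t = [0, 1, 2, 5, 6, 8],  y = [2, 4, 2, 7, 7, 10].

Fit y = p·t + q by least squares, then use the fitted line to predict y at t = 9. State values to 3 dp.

ŷ = 10.486

Forming AᵀA = [[130, 22]; [22, 6]] and Aᵀy = [165, 32]ᵀ gives AᵀA·[p, q]ᵀ = Aᵀy.
Δ = 130·6 − 22² = 296.
p = (165·6 − 22·32)/296 = 143/148; q = (130·32 − 22·165)/296 = 265/148.
At t = 9: ŷ = (143/148)·(9) + (265/148)·(1) = 388/37.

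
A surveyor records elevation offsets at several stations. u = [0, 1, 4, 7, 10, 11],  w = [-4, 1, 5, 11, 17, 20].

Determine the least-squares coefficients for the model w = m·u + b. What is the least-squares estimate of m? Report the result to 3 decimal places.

m = 2.019

Normal-equation sums: Σu·u = 287, Σu = 33, Σ1 = 6.
Moment sums: Σu·w = 488, Σw = 50.
So XᵀX·[m, b]ᵀ = Xᵀw: [[287, 33]; [33, 6]]·[m, b]ᵀ = [488, 50]ᵀ.
Determinant 287·6 − 33² = 633.
m = (488·6 − 33·50)/633 = 426/211; b = (287·50 − 33·488)/633 = -1754/633.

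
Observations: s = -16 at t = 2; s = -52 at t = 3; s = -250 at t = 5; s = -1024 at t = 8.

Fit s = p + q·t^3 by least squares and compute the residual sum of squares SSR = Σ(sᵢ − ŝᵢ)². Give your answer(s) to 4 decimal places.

Normal-equation sums: Σ1 = 4, Σt^3 = 672, Σt^3·t^3 = 278562.
And Σs = -1342, Σt^3·s = -557070.
XᵀX·[p, q]ᵀ = Xᵀs becomes [[4, 672]; [672, 278562]]·[p, q]ᵀ = [-1342, -557070]ᵀ.
det = 4·278562 − 672² = 662664.
p = ((-1342)·278562 − 672·(-557070))/662664 = 43403/55222; q = (4·(-557070) − 672·(-1342))/662664 = -55269/27611.
Residuals: -42651/55222, 69579/55222, -31653/55222, 4725/55222; SSR = 69579/27611.

SSR = 2.5200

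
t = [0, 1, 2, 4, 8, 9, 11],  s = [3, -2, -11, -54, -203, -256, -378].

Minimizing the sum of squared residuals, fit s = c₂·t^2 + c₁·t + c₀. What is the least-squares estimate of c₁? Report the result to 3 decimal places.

c₁ = -2.303

Compute the Gram sums: Σt^2·t^2 = 25571, Σt^2·t = 2645, Σt^2 = 287, Σt·t = 287, Σt = 35, Σ1 = 7.
Right-hand side: Σt^2·s = -80376, Σt·s = -8326, Σs = -901.
MᵀM·[c₂, c₁, c₀]ᵀ = Mᵀs becomes [[25571, 2645, 287]; [2645, 287, 35]; [287, 35, 7]]·[c₂, c₁, c₀]ᵀ = [-80376, -8326, -901]ᵀ.
Row-reducing yields c₂ = -120655/40974, c₁ = -94367/40974, c₀ = 168876/47803.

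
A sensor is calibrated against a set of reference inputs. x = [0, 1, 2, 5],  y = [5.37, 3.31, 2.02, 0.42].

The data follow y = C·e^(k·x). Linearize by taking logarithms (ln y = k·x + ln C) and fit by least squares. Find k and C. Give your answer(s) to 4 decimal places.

k = -0.5115, C = 5.4814

Let Y = ln y. Fitting Y = k·x + ln C by least squares:
Σx = 8.0000, Σ(x)² = 30.0000, Σln y = 2.7134, Σx·ln y = -1.7344.
Equations: 30.0000·k + 8.0000·ln C = -1.7344;  8.0000·k + 4·ln C = 2.7134.
Δ = 30.0000·4 − (8.0000)² = 56.0000; k = (-1.7344·4 − 8.0000·2.7134)/56.0000 = -0.51151, ln C = (30.0000·2.7134 − 8.0000·-1.7344)/56.0000 = 1.70136, so C = exp(1.70136) = 5.48139.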